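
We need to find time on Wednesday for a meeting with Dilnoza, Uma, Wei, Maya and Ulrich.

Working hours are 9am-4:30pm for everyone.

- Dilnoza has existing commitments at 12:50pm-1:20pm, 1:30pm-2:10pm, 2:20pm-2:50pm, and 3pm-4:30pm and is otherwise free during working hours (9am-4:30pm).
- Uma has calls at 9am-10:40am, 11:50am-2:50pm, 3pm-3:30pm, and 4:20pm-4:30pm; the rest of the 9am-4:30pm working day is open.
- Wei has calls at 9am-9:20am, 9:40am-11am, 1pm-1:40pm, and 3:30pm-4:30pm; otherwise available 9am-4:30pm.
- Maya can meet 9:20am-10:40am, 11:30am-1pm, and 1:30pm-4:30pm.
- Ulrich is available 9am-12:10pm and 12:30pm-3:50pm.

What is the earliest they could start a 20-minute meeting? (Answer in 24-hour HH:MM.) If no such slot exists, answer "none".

11:30

Dilnoza free within 09:00–16:30: 09:00–12:50, 13:20–13:30, 14:10–14:20, 14:50–15:00.
Uma free within 09:00–16:30: 10:40–11:50, 14:50–15:00, 15:30–16:20.
Wei free within 09:00–16:30: 09:20–09:40, 11:00–13:00, 13:40–15:30.
Dilnoza ∩ Uma: 10:40–11:50, 14:50–15:00.
Dilnoza ∩ Uma ∩ Wei: 11:00–11:50, 14:50–15:00.
Dilnoza ∩ Uma ∩ Wei ∩ Maya: 11:30–11:50, 14:50–15:00.
Dilnoza ∩ Uma ∩ Wei ∩ Maya ∩ Ulrich: 11:30–11:50, 14:50–15:00.
Windows ≥ 20 min: 11:30–11:50.
Earliest such window starts at 11:30.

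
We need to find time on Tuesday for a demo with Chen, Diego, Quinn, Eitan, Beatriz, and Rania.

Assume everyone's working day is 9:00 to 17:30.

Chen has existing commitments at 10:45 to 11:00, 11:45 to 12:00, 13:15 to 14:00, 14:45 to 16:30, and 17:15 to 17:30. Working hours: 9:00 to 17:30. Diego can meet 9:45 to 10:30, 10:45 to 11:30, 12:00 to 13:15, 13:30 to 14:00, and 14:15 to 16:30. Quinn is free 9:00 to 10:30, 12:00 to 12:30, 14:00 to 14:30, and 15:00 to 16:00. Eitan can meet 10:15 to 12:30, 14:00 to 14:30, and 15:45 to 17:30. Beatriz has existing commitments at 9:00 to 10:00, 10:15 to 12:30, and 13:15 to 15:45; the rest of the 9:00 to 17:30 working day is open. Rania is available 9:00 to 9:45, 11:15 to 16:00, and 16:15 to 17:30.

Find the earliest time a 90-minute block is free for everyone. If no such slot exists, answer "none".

none

Chen free within 09:00–17:30: 09:00–10:45, 11:00–11:45, 12:00–13:15, 14:00–14:45, 16:30–17:15.
Beatriz free within 09:00–17:30: 10:00–10:15, 12:30–13:15, 15:45–17:30.
Chen ∩ Diego: 09:45–10:30, 11:00–11:30, 12:00–13:15, 14:15–14:45.
Chen ∩ Diego ∩ Quinn: 09:45–10:30, 12:00–12:30, 14:15–14:30.
Chen ∩ Diego ∩ Quinn ∩ Eitan: 10:15–10:30, 12:00–12:30, 14:15–14:30.
Chen ∩ Diego ∩ Quinn ∩ Eitan ∩ Beatriz: (none).
Chen ∩ Diego ∩ Quinn ∩ Eitan ∩ Beatriz ∩ Rania: (none).
Windows ≥ 90 min: (none).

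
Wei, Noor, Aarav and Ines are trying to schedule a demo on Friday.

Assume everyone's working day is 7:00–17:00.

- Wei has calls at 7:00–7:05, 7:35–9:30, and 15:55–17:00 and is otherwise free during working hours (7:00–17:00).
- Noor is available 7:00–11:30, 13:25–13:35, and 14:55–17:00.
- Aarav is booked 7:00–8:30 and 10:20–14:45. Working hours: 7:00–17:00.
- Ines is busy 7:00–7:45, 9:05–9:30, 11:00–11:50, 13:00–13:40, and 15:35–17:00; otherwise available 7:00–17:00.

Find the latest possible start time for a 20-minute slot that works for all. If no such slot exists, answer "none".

Wei free within 07:00–17:00: 07:05–07:35, 09:30–15:55.
Aarav free within 07:00–17:00: 08:30–10:20, 14:45–17:00.
Ines free within 07:00–17:00: 07:45–09:05, 09:30–11:00, 11:50–13:00, 13:40–15:35.
Wei ∩ Noor: 07:05–07:35, 09:30–11:30, 13:25–13:35, 14:55–15:55.
Wei ∩ Noor ∩ Aarav: 09:30–10:20, 14:55–15:55.
Wei ∩ Noor ∩ Aarav ∩ Ines: 09:30–10:20, 14:55–15:35.
Windows ≥ 20 min: 09:30–10:20, 14:55–15:35.
Latest start in the last window 14:55–15:35 is 15:35 − 20 min = 15:15.

15:15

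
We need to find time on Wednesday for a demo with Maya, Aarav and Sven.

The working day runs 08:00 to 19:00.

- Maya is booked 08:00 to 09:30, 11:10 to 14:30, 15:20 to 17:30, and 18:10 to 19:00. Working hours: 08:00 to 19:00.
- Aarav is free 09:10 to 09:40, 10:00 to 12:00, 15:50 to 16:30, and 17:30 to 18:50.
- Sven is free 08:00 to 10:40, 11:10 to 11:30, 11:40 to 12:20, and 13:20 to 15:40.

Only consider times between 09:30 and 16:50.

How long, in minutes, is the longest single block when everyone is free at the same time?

40 minutes

Maya free within 08:00–19:00: 09:30–11:10, 14:30–15:20, 17:30–18:10.
Maya ∩ Aarav: 09:30–09:40, 10:00–11:10, 17:30–18:10.
Maya ∩ Aarav ∩ Sven: 09:30–09:40, 10:00–10:40.
Restricted to 09:30–16:50: 09:30–09:40, 10:00–10:40.
Common window lengths: 10, 40 min; longest is 40.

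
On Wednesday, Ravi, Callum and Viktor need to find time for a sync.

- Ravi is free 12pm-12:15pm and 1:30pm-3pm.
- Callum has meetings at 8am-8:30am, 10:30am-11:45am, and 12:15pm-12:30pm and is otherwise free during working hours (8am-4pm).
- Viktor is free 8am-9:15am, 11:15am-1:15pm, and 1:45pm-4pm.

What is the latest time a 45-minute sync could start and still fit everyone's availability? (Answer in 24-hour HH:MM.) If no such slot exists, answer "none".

14:15

Callum free within 08:00–16:00: 08:30–10:30, 11:45–12:15, 12:30–16:00.
Ravi ∩ Callum: 12:00–12:15, 13:30–15:00.
Ravi ∩ Callum ∩ Viktor: 12:00–12:15, 13:45–15:00.
Windows ≥ 45 min: 13:45–15:00.
Latest start in the last window 13:45–15:00 is 15:00 − 45 min = 14:15.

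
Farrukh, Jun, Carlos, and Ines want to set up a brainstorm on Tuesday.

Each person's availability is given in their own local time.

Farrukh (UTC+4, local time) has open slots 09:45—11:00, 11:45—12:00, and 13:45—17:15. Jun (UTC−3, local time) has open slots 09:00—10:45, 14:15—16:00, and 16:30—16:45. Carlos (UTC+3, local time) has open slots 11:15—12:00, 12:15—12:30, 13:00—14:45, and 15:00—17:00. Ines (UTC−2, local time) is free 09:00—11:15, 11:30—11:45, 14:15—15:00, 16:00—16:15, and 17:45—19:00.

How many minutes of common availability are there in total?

75 minutes

Farrukh → UTC: 05:45–07:00, 07:45–08:00, 09:45–13:15.
Jun → UTC: 12:00–13:45, 17:15–19:00, 19:30–19:45.
Carlos → UTC: 08:15–09:00, 09:15–09:30, 10:00–11:45, 12:00–14:00.
Ines → UTC: 11:00–13:15, 13:30–13:45, 16:15–17:00, 18:00–18:15, 19:45–21:00.
Farrukh ∩ Jun: 12:00–13:15.
Farrukh ∩ Jun ∩ Carlos: 12:00–13:15.
Farrukh ∩ Jun ∩ Carlos ∩ Ines: 12:00–13:15.
Total common minutes: 75.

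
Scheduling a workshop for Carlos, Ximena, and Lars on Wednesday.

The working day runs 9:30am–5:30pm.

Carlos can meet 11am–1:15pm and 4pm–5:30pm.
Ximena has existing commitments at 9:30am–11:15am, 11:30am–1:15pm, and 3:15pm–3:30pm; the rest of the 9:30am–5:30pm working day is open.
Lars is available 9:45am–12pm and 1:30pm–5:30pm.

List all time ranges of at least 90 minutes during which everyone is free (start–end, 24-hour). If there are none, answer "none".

Ximena free within 09:30–17:30: 11:15–11:30, 13:15–15:15, 15:30–17:30.
Carlos ∩ Ximena: 11:15–11:30, 16:00–17:30.
Carlos ∩ Ximena ∩ Lars: 11:15–11:30, 16:00–17:30.
Windows ≥ 90 min: 16:00–17:30.

16:00–17:30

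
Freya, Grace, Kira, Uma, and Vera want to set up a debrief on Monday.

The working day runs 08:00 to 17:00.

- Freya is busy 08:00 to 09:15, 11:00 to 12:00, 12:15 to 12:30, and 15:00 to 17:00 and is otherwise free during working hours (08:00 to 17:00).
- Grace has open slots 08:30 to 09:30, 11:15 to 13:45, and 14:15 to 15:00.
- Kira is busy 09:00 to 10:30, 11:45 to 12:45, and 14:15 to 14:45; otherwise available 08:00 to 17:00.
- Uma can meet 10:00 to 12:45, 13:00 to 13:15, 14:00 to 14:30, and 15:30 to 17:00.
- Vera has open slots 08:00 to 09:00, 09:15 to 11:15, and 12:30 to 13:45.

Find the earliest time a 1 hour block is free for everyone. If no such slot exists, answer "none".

Freya free within 08:00–17:00: 09:15–11:00, 12:00–12:15, 12:30–15:00.
Kira free within 08:00–17:00: 08:00–09:00, 10:30–11:45, 12:45–14:15, 14:45–17:00.
Freya ∩ Grace: 09:15–09:30, 12:00–12:15, 12:30–13:45, 14:15–15:00.
Freya ∩ Grace ∩ Kira: 12:45–13:45, 14:45–15:00.
Freya ∩ Grace ∩ Kira ∩ Uma: 13:00–13:15.
Freya ∩ Grace ∩ Kira ∩ Uma ∩ Vera: 13:00–13:15.
Windows ≥ 60 min: (none).

none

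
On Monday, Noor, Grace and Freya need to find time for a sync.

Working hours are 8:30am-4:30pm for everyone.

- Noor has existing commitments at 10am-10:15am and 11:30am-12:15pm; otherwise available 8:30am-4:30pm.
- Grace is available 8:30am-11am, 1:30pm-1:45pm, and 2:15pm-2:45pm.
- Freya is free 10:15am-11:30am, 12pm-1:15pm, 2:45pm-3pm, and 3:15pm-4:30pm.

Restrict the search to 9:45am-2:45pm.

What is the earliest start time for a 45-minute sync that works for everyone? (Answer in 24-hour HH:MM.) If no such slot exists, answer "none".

Noor free within 08:30–16:30: 08:30–10:00, 10:15–11:30, 12:15–16:30.
Noor ∩ Grace: 08:30–10:00, 10:15–11:00, 13:30–13:45, 14:15–14:45.
Noor ∩ Grace ∩ Freya: 10:15–11:00.
Restricted to 09:45–14:45: 10:15–11:00.
Windows ≥ 45 min: 10:15–11:00.
Earliest such window starts at 10:15.

10:15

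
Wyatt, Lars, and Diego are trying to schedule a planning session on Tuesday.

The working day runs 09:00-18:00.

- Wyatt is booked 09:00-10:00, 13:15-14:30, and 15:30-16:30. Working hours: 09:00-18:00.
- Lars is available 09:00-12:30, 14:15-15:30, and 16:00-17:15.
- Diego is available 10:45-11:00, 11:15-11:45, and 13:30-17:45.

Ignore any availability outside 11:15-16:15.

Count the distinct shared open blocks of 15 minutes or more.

Wyatt free within 09:00–18:00: 10:00–13:15, 14:30–15:30, 16:30–18:00.
Wyatt ∩ Lars: 10:00–12:30, 14:30–15:30, 16:30–17:15.
Wyatt ∩ Lars ∩ Diego: 10:45–11:00, 11:15–11:45, 14:30–15:30, 16:30–17:15.
Restricted to 11:15–16:15: 11:15–11:45, 14:30–15:30.
Windows ≥ 15 min: 11:15–11:45, 14:30–15:30.
That's 2 windows.

2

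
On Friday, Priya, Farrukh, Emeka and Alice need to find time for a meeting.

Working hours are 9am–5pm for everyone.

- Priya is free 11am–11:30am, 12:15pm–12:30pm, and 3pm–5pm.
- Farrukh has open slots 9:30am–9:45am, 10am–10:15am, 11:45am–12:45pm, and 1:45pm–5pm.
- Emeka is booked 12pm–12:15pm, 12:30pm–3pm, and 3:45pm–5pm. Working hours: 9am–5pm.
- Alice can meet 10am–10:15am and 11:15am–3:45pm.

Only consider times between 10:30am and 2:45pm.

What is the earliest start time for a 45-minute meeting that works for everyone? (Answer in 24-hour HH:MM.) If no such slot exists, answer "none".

Emeka free within 09:00–17:00: 09:00–12:00, 12:15–12:30, 15:00–15:45.
Priya ∩ Farrukh: 12:15–12:30, 15:00–17:00.
Priya ∩ Farrukh ∩ Emeka: 12:15–12:30, 15:00–15:45.
Priya ∩ Farrukh ∩ Emeka ∩ Alice: 12:15–12:30, 15:00–15:45.
Restricted to 10:30–14:45: 12:15–12:30.
Windows ≥ 45 min: (none).

none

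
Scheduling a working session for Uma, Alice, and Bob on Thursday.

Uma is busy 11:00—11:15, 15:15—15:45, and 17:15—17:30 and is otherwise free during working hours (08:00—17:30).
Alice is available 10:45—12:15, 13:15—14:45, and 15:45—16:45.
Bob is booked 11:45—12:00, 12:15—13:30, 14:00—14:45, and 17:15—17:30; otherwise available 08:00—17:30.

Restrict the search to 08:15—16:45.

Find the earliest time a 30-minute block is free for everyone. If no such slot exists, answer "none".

Uma free within 08:00–17:30: 08:00–11:00, 11:15–15:15, 15:45–17:15.
Bob free within 08:00–17:30: 08:00–11:45, 12:00–12:15, 13:30–14:00, 14:45–17:15.
Uma ∩ Alice: 10:45–11:00, 11:15–12:15, 13:15–14:45, 15:45–16:45.
Uma ∩ Alice ∩ Bob: 10:45–11:00, 11:15–11:45, 12:00–12:15, 13:30–14:00, 15:45–16:45.
Restricted to 08:15–16:45: 10:45–11:00, 11:15–11:45, 12:00–12:15, 13:30–14:00, 15:45–16:45.
Windows ≥ 30 min: 11:15–11:45, 13:30–14:00, 15:45–16:45.
Earliest such window starts at 11:15.

11:15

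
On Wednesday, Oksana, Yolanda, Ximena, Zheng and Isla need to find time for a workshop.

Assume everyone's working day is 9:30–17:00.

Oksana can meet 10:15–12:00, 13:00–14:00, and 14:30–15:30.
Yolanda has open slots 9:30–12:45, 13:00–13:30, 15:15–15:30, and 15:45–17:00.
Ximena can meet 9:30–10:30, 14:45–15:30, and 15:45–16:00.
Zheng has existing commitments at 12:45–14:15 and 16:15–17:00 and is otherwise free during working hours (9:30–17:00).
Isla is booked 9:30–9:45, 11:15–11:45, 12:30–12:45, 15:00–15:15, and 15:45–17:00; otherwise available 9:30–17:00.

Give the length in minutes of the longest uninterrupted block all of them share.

15 minutes

Zheng free within 09:30–17:00: 09:30–12:45, 14:15–16:15.
Isla free within 09:30–17:00: 09:45–11:15, 11:45–12:30, 12:45–15:00, 15:15–15:45.
Oksana ∩ Yolanda: 10:15–12:00, 13:00–13:30, 15:15–15:30.
Oksana ∩ Yolanda ∩ Ximena: 10:15–10:30, 15:15–15:30.
Oksana ∩ Yolanda ∩ Ximena ∩ Zheng: 10:15–10:30, 15:15–15:30.
Oksana ∩ Yolanda ∩ Ximena ∩ Zheng ∩ Isla: 10:15–10:30, 15:15–15:30.
Common window lengths: 15, 15 min; longest is 15.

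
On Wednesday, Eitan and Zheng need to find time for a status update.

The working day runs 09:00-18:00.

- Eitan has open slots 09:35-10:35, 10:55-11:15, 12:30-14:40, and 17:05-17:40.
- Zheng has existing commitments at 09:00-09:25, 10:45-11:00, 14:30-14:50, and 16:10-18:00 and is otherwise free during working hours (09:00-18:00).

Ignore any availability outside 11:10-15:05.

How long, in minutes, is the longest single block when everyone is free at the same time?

120 minutes

Zheng free within 09:00–18:00: 09:25–10:45, 11:00–14:30, 14:50–16:10.
Eitan ∩ Zheng: 09:35–10:35, 11:00–11:15, 12:30–14:30.
Restricted to 11:10–15:05: 11:10–11:15, 12:30–14:30.
Common window lengths: 5, 120 min; longest is 120.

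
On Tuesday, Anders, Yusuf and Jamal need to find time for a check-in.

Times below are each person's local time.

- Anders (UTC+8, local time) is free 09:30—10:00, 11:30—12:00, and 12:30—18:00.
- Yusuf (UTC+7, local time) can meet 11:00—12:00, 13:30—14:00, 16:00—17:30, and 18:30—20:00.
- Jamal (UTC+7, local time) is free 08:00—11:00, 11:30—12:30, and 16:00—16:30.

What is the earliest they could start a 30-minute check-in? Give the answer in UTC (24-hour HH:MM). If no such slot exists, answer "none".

Anders → UTC: 01:30–02:00, 03:30–04:00, 04:30–10:00.
Yusuf → UTC: 04:00–05:00, 06:30–07:00, 09:00–10:30, 11:30–13:00.
Jamal → UTC: 01:00–04:00, 04:30–05:30, 09:00–09:30.
Anders ∩ Yusuf: 04:30–05:00, 06:30–07:00, 09:00–10:00.
Anders ∩ Yusuf ∩ Jamal: 04:30–05:00, 09:00–09:30.
Windows ≥ 30 min: 04:30–05:00, 09:00–09:30.
Earliest such window starts at 04:30.

04:30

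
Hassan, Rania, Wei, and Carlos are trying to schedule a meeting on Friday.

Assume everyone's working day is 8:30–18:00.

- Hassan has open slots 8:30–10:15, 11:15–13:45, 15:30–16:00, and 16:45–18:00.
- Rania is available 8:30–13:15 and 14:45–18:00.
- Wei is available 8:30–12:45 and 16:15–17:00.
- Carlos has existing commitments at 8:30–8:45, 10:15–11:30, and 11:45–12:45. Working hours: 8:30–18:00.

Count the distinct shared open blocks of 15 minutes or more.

3

Carlos free within 08:30–18:00: 08:45–10:15, 11:30–11:45, 12:45–18:00.
Hassan ∩ Rania: 08:30–10:15, 11:15–13:15, 15:30–16:00, 16:45–18:00.
Hassan ∩ Rania ∩ Wei: 08:30–10:15, 11:15–12:45, 16:45–17:00.
Hassan ∩ Rania ∩ Wei ∩ Carlos: 08:45–10:15, 11:30–11:45, 16:45–17:00.
Windows ≥ 15 min: 08:45–10:15, 11:30–11:45, 16:45–17:00.
That's 3 windows.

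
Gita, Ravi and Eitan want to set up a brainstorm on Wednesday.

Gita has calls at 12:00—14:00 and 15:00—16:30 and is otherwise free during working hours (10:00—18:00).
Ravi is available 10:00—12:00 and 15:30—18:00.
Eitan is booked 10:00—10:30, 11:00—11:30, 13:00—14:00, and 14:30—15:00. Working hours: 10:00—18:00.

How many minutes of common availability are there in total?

Gita free within 10:00–18:00: 10:00–12:00, 14:00–15:00, 16:30–18:00.
Eitan free within 10:00–18:00: 10:30–11:00, 11:30–13:00, 14:00–14:30, 15:00–18:00.
Gita ∩ Ravi: 10:00–12:00, 16:30–18:00.
Gita ∩ Ravi ∩ Eitan: 10:30–11:00, 11:30–12:00, 16:30–18:00.
Total common minutes: 30 + 30 + 90 = 150.

150 minutes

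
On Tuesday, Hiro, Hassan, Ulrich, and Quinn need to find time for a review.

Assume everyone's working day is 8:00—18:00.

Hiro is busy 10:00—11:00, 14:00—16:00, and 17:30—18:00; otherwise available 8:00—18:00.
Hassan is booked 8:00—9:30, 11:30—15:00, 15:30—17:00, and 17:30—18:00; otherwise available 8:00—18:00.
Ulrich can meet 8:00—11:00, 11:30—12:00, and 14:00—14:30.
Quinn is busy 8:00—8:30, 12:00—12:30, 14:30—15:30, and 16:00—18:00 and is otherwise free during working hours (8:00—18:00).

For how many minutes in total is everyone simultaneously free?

Hiro free within 08:00–18:00: 08:00–10:00, 11:00–14:00, 16:00–17:30.
Hassan free within 08:00–18:00: 09:30–11:30, 15:00–15:30, 17:00–17:30.
Quinn free within 08:00–18:00: 08:30–12:00, 12:30–14:30, 15:30–16:00.
Hiro ∩ Hassan: 09:30–10:00, 11:00–11:30, 17:00–17:30.
Hiro ∩ Hassan ∩ Ulrich: 09:30–10:00.
Hiro ∩ Hassan ∩ Ulrich ∩ Quinn: 09:30–10:00.
Total common minutes: 30.

30 minutes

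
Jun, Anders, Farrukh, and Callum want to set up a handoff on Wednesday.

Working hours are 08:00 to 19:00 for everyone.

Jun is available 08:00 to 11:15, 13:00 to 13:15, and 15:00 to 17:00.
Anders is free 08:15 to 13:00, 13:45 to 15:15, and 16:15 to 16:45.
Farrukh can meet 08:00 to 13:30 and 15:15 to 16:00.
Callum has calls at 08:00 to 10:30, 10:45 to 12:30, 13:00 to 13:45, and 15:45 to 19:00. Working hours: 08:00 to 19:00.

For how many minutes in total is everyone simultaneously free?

Callum free within 08:00–19:00: 10:30–10:45, 12:30–13:00, 13:45–15:45.
Jun ∩ Anders: 08:15–11:15, 15:00–15:15, 16:15–16:45.
Jun ∩ Anders ∩ Farrukh: 08:15–11:15.
Jun ∩ Anders ∩ Farrukh ∩ Callum: 10:30–10:45.
Total common minutes: 15.

15 minutes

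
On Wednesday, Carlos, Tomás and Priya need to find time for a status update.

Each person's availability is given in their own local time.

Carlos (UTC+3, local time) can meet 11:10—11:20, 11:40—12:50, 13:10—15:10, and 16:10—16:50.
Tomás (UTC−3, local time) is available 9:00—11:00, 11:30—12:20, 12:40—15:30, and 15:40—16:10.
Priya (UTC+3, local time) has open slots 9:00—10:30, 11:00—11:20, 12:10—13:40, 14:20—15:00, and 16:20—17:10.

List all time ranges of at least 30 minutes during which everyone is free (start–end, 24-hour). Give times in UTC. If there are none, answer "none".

Carlos → UTC: 08:10–08:20, 08:40–09:50, 10:10–12:10, 13:10–13:50.
Tomás → UTC: 12:00–14:00, 14:30–15:20, 15:40–18:30, 18:40–19:10.
Priya → UTC: 06:00–07:30, 08:00–08:20, 09:10–10:40, 11:20–12:00, 13:20–14:10.
Carlos ∩ Tomás: 12:00–12:10, 13:10–13:50.
Carlos ∩ Tomás ∩ Priya: 13:20–13:50.
Windows ≥ 30 min: 13:20–13:50.

13:20–13:50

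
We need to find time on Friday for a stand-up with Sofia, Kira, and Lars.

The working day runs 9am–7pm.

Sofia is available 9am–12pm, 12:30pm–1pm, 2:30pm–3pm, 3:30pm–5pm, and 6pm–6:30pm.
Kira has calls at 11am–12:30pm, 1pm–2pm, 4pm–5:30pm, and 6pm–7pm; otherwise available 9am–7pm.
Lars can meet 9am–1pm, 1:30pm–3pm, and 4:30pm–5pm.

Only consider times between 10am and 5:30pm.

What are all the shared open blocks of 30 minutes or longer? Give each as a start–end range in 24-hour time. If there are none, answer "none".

10:00–11:00, 12:30–13:00, 14:30–15:00

Kira free within 09:00–19:00: 09:00–11:00, 12:30–13:00, 14:00–16:00, 17:30–18:00.
Sofia ∩ Kira: 09:00–11:00, 12:30–13:00, 14:30–15:00, 15:30–16:00.
Sofia ∩ Kira ∩ Lars: 09:00–11:00, 12:30–13:00, 14:30–15:00.
Restricted to 10:00–17:30: 10:00–11:00, 12:30–13:00, 14:30–15:00.
Windows ≥ 30 min: 10:00–11:00, 12:30–13:00, 14:30–15:00.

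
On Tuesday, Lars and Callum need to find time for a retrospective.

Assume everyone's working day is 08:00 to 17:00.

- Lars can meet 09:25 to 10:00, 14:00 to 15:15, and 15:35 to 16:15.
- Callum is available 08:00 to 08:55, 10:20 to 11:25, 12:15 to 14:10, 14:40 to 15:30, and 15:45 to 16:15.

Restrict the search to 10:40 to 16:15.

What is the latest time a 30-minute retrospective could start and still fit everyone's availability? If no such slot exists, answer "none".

15:45

Lars ∩ Callum: 14:00–14:10, 14:40–15:15, 15:45–16:15.
Restricted to 10:40–16:15: 14:00–14:10, 14:40–15:15, 15:45–16:15.
Windows ≥ 30 min: 14:40–15:15, 15:45–16:15.
Latest start in the last window 15:45–16:15 is 16:15 − 30 min = 15:45.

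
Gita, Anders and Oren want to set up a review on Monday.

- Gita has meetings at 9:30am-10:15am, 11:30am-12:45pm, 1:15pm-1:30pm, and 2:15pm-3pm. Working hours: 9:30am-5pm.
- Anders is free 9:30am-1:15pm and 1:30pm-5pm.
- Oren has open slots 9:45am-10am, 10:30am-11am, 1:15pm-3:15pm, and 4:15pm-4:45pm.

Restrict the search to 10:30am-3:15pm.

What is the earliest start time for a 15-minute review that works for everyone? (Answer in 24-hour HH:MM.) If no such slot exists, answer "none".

Gita free within 09:30–17:00: 10:15–11:30, 12:45–13:15, 13:30–14:15, 15:00–17:00.
Gita ∩ Anders: 10:15–11:30, 12:45–13:15, 13:30–14:15, 15:00–17:00.
Gita ∩ Anders ∩ Oren: 10:30–11:00, 13:30–14:15, 15:00–15:15, 16:15–16:45.
Restricted to 10:30–15:15: 10:30–11:00, 13:30–14:15, 15:00–15:15.
Windows ≥ 15 min: 10:30–11:00, 13:30–14:15, 15:00–15:15.
Earliest such window starts at 10:30.

10:30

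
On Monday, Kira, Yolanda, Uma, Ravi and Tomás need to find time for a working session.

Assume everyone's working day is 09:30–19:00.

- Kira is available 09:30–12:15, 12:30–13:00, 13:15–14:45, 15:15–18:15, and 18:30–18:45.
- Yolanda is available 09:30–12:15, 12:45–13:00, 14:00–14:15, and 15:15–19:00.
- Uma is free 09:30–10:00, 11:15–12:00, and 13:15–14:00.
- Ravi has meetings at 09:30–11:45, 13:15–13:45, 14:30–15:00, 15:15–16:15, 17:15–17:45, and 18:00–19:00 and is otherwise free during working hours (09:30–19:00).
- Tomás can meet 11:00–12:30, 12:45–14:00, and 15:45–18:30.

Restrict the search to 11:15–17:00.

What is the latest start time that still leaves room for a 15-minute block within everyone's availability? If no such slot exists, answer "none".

Ravi free within 09:30–19:00: 11:45–13:15, 13:45–14:30, 15:00–15:15, 16:15–17:15, 17:45–18:00.
Kira ∩ Yolanda: 09:30–12:15, 12:45–13:00, 14:00–14:15, 15:15–18:15, 18:30–18:45.
Kira ∩ Yolanda ∩ Uma: 09:30–10:00, 11:15–12:00.
Kira ∩ Yolanda ∩ Uma ∩ Ravi: 11:45–12:00.
Kira ∩ Yolanda ∩ Uma ∩ Ravi ∩ Tomás: 11:45–12:00.
Restricted to 11:15–17:00: 11:45–12:00.
Windows ≥ 15 min: 11:45–12:00.
Latest start in the last window 11:45–12:00 is 12:00 − 15 min = 11:45.

11:45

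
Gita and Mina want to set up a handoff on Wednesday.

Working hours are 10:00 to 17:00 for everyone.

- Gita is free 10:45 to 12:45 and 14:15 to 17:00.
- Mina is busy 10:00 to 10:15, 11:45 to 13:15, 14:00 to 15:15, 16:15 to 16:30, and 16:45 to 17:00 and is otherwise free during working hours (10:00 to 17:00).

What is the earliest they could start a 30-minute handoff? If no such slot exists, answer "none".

10:45

Mina free within 10:00–17:00: 10:15–11:45, 13:15–14:00, 15:15–16:15, 16:30–16:45.
Gita ∩ Mina: 10:45–11:45, 15:15–16:15, 16:30–16:45.
Windows ≥ 30 min: 10:45–11:45, 15:15–16:15.
Earliest such window starts at 10:45.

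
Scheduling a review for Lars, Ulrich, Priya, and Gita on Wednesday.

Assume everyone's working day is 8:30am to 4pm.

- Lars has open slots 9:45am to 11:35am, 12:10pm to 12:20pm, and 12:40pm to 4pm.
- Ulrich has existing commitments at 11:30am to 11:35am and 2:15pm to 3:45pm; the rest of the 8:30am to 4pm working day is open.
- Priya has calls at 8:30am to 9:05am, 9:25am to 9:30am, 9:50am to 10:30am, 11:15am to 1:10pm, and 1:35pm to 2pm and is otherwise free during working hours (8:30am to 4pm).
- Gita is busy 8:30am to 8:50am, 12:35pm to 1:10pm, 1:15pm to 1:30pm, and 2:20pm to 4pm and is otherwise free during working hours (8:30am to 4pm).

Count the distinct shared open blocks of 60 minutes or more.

0

Ulrich free within 08:30–16:00: 08:30–11:30, 11:35–14:15, 15:45–16:00.
Priya free within 08:30–16:00: 09:05–09:25, 09:30–09:50, 10:30–11:15, 13:10–13:35, 14:00–16:00.
Gita free within 08:30–16:00: 08:50–12:35, 13:10–13:15, 13:30–14:20.
Lars ∩ Ulrich: 09:45–11:30, 12:10–12:20, 12:40–14:15, 15:45–16:00.
Lars ∩ Ulrich ∩ Priya: 09:45–09:50, 10:30–11:15, 13:10–13:35, 14:00–14:15, 15:45–16:00.
Lars ∩ Ulrich ∩ Priya ∩ Gita: 09:45–09:50, 10:30–11:15, 13:10–13:15, 13:30–13:35, 14:00–14:15.
Windows ≥ 60 min: (none).
That's 0 windows.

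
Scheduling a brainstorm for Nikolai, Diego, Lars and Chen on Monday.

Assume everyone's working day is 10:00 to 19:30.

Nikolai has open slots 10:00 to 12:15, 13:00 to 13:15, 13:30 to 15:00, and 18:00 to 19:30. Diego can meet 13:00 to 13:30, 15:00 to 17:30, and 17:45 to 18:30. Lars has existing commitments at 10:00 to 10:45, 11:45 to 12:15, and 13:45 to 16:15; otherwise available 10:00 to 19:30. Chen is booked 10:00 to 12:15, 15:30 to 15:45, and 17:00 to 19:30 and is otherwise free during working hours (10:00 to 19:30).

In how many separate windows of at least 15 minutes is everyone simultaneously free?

1

Lars free within 10:00–19:30: 10:45–11:45, 12:15–13:45, 16:15–19:30.
Chen free within 10:00–19:30: 12:15–15:30, 15:45–17:00.
Nikolai ∩ Diego: 13:00–13:15, 18:00–18:30.
Nikolai ∩ Diego ∩ Lars: 13:00–13:15, 18:00–18:30.
Nikolai ∩ Diego ∩ Lars ∩ Chen: 13:00–13:15.
Windows ≥ 15 min: 13:00–13:15.
That's 1 window.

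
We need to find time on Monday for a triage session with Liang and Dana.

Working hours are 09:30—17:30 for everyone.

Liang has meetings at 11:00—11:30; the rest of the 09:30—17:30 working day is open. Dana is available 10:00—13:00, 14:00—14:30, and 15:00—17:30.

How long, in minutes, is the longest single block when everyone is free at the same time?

Liang free within 09:30–17:30: 09:30–11:00, 11:30–17:30.
Liang ∩ Dana: 10:00–11:00, 11:30–13:00, 14:00–14:30, 15:00–17:30.
Common window lengths: 60, 90, 30, 150 min; longest is 150.

150 minutes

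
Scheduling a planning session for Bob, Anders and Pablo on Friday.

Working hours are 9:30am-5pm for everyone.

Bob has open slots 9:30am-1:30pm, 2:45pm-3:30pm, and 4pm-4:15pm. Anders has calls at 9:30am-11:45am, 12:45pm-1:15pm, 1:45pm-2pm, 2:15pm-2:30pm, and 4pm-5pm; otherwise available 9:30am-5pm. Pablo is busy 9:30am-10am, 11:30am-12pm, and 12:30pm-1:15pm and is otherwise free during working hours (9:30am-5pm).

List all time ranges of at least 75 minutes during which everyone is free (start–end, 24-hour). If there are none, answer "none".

none

Anders free within 09:30–17:00: 11:45–12:45, 13:15–13:45, 14:00–14:15, 14:30–16:00.
Pablo free within 09:30–17:00: 10:00–11:30, 12:00–12:30, 13:15–17:00.
Bob ∩ Anders: 11:45–12:45, 13:15–13:30, 14:45–15:30.
Bob ∩ Anders ∩ Pablo: 12:00–12:30, 13:15–13:30, 14:45–15:30.
Windows ≥ 75 min: (none).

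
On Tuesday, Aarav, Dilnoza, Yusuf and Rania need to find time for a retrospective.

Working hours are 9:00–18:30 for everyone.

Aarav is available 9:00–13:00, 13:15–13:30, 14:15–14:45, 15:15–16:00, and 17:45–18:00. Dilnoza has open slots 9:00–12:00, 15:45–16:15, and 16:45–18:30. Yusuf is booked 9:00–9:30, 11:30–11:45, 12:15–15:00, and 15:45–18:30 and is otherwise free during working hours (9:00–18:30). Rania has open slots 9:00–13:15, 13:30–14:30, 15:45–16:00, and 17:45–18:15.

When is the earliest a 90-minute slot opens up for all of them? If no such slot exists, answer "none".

09:30

Yusuf free within 09:00–18:30: 09:30–11:30, 11:45–12:15, 15:00–15:45.
Aarav ∩ Dilnoza: 09:00–12:00, 15:45–16:00, 17:45–18:00.
Aarav ∩ Dilnoza ∩ Yusuf: 09:30–11:30, 11:45–12:00.
Aarav ∩ Dilnoza ∩ Yusuf ∩ Rania: 09:30–11:30, 11:45–12:00.
Windows ≥ 90 min: 09:30–11:30.
Earliest such window starts at 09:30.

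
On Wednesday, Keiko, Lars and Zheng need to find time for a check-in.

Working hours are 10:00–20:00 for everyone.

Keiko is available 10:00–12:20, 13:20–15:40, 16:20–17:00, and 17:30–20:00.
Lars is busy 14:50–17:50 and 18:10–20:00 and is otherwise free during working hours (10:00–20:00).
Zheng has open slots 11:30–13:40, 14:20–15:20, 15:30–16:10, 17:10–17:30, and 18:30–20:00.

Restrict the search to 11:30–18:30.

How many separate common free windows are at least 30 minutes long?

2

Lars free within 10:00–20:00: 10:00–14:50, 17:50–18:10.
Keiko ∩ Lars: 10:00–12:20, 13:20–14:50, 17:50–18:10.
Keiko ∩ Lars ∩ Zheng: 11:30–12:20, 13:20–13:40, 14:20–14:50.
Restricted to 11:30–18:30: 11:30–12:20, 13:20–13:40, 14:20–14:50.
Windows ≥ 30 min: 11:30–12:20, 14:20–14:50.
That's 2 windows.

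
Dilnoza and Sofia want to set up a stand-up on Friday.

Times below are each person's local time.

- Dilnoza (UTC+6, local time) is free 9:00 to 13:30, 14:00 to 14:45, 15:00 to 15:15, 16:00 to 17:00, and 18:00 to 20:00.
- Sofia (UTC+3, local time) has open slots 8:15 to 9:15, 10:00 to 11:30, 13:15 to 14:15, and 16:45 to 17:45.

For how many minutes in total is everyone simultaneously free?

180 minutes

Dilnoza → UTC: 03:00–07:30, 08:00–08:45, 09:00–09:15, 10:00–11:00, 12:00–14:00.
Sofia → UTC: 05:15–06:15, 07:00–08:30, 10:15–11:15, 13:45–14:45.
Dilnoza ∩ Sofia: 05:15–06:15, 07:00–07:30, 08:00–08:30, 10:15–11:00, 13:45–14:00.
Total common minutes: 60 + 30 + 30 + 45 + 15 = 180.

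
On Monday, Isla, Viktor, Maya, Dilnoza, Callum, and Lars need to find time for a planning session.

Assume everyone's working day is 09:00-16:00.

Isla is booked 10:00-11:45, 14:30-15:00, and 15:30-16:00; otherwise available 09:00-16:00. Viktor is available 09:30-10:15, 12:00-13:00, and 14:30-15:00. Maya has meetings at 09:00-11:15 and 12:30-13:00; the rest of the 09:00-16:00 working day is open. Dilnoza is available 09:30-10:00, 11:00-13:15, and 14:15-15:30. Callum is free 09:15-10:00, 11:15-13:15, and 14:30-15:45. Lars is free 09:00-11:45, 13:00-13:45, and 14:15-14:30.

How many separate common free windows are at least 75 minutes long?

0

Isla free within 09:00–16:00: 09:00–10:00, 11:45–14:30, 15:00–15:30.
Maya free within 09:00–16:00: 11:15–12:30, 13:00–16:00.
Isla ∩ Viktor: 09:30–10:00, 12:00–13:00.
Isla ∩ Viktor ∩ Maya: 12:00–12:30.
Isla ∩ Viktor ∩ Maya ∩ Dilnoza: 12:00–12:30.
Isla ∩ Viktor ∩ Maya ∩ Dilnoza ∩ Callum: 12:00–12:30.
Isla ∩ Viktor ∩ Maya ∩ Dilnoza ∩ Callum ∩ Lars: (none).
Windows ≥ 75 min: (none).
That's 0 windows.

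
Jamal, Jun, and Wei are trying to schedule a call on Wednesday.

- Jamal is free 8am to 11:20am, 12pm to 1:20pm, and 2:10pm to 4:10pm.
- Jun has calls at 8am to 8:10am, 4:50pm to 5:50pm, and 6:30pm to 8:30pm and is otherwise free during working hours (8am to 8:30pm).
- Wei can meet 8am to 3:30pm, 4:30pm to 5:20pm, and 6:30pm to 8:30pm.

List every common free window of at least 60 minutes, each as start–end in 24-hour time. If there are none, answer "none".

08:10–11:20, 12:00–13:20, 14:10–15:30

Jun free within 08:00–20:30: 08:10–16:50, 17:50–18:30.
Jamal ∩ Jun: 08:10–11:20, 12:00–13:20, 14:10–16:10.
Jamal ∩ Jun ∩ Wei: 08:10–11:20, 12:00–13:20, 14:10–15:30.
Windows ≥ 60 min: 08:10–11:20, 12:00–13:20, 14:10–15:30.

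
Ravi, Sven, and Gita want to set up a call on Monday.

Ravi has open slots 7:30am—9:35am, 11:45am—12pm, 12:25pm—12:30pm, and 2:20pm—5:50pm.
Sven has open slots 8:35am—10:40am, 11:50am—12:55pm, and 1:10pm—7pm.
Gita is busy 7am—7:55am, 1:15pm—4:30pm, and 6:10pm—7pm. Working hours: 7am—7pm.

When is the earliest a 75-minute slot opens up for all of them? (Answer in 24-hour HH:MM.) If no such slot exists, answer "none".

Gita free within 07:00–19:00: 07:55–13:15, 16:30–18:10.
Ravi ∩ Sven: 08:35–09:35, 11:50–12:00, 12:25–12:30, 14:20–17:50.
Ravi ∩ Sven ∩ Gita: 08:35–09:35, 11:50–12:00, 12:25–12:30, 16:30–17:50.
Windows ≥ 75 min: 16:30–17:50.
Earliest such window starts at 16:30.

16:30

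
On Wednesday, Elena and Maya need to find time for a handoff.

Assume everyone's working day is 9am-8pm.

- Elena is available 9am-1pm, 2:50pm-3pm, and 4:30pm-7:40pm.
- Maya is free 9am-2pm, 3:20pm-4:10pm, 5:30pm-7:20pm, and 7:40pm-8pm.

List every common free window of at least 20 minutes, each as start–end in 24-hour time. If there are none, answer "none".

Elena ∩ Maya: 09:00–13:00, 17:30–19:20.
Windows ≥ 20 min: 09:00–13:00, 17:30–19:20.

09:00–13:00, 17:30–19:20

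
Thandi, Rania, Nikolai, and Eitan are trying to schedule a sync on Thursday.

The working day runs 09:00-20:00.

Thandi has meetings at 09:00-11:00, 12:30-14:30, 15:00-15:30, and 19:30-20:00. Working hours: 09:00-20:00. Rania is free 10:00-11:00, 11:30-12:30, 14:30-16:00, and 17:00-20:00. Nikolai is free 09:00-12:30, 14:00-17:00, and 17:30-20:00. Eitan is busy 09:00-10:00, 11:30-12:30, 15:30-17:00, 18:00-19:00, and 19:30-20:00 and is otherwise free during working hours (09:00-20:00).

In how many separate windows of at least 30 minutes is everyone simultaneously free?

Thandi free within 09:00–20:00: 11:00–12:30, 14:30–15:00, 15:30–19:30.
Eitan free within 09:00–20:00: 10:00–11:30, 12:30–15:30, 17:00–18:00, 19:00–19:30.
Thandi ∩ Rania: 11:30–12:30, 14:30–15:00, 15:30–16:00, 17:00–19:30.
Thandi ∩ Rania ∩ Nikolai: 11:30–12:30, 14:30–15:00, 15:30–16:00, 17:30–19:30.
Thandi ∩ Rania ∩ Nikolai ∩ Eitan: 14:30–15:00, 17:30–18:00, 19:00–19:30.
Windows ≥ 30 min: 14:30–15:00, 17:30–18:00, 19:00–19:30.
That's 3 windows.

3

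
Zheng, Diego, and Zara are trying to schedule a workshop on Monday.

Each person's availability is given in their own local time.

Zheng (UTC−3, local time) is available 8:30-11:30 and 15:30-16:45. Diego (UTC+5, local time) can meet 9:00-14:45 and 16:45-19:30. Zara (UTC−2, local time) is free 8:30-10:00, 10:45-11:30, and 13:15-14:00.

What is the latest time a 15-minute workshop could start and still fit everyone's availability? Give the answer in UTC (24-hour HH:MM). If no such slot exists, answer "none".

13:15

Zheng → UTC: 11:30–14:30, 18:30–19:45.
Diego → UTC: 04:00–09:45, 11:45–14:30.
Zara → UTC: 10:30–12:00, 12:45–13:30, 15:15–16:00.
Zheng ∩ Diego: 11:45–14:30.
Zheng ∩ Diego ∩ Zara: 11:45–12:00, 12:45–13:30.
Windows ≥ 15 min: 11:45–12:00, 12:45–13:30.
Latest start in the last window 12:45–13:30 is 13:30 − 15 min = 13:15.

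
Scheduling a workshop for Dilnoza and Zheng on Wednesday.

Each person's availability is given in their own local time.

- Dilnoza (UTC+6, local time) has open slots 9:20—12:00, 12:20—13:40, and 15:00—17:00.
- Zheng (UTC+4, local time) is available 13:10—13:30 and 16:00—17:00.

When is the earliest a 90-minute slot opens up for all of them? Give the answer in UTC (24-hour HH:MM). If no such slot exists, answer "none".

Dilnoza → UTC: 03:20–06:00, 06:20–07:40, 09:00–11:00.
Zheng → UTC: 09:10–09:30, 12:00–13:00.
Dilnoza ∩ Zheng: 09:10–09:30.
Windows ≥ 90 min: (none).

none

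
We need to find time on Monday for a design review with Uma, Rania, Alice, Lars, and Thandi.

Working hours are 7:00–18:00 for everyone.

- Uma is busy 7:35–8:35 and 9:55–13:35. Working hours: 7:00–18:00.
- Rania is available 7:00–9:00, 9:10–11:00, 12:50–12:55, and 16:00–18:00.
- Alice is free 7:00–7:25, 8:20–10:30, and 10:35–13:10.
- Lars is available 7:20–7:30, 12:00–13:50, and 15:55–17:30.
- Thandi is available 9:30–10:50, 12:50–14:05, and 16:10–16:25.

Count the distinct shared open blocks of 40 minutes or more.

Uma free within 07:00–18:00: 07:00–07:35, 08:35–09:55, 13:35–18:00.
Uma ∩ Rania: 07:00–07:35, 08:35–09:00, 09:10–09:55, 16:00–18:00.
Uma ∩ Rania ∩ Alice: 07:00–07:25, 08:35–09:00, 09:10–09:55.
Uma ∩ Rania ∩ Alice ∩ Lars: 07:20–07:25.
Uma ∩ Rania ∩ Alice ∩ Lars ∩ Thandi: (none).
Windows ≥ 40 min: (none).
That's 0 windows.

0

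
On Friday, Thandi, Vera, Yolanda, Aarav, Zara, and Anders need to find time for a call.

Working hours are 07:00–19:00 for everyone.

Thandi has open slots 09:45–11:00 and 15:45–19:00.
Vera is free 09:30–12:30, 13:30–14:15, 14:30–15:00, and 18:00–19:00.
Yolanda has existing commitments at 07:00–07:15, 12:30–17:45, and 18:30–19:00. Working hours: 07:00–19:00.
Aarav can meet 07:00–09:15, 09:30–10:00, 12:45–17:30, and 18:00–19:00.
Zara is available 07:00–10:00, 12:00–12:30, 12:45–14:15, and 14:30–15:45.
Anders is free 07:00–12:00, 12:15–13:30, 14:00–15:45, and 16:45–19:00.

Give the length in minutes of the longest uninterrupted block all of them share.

Yolanda free within 07:00–19:00: 07:15–12:30, 17:45–18:30.
Thandi ∩ Vera: 09:45–11:00, 18:00–19:00.
Thandi ∩ Vera ∩ Yolanda: 09:45–11:00, 18:00–18:30.
Thandi ∩ Vera ∩ Yolanda ∩ Aarav: 09:45–10:00, 18:00–18:30.
Thandi ∩ Vera ∩ Yolanda ∩ Aarav ∩ Zara: 09:45–10:00.
Thandi ∩ Vera ∩ Yolanda ∩ Aarav ∩ Zara ∩ Anders: 09:45–10:00.
Single common window of 15 minutes.

15 minutes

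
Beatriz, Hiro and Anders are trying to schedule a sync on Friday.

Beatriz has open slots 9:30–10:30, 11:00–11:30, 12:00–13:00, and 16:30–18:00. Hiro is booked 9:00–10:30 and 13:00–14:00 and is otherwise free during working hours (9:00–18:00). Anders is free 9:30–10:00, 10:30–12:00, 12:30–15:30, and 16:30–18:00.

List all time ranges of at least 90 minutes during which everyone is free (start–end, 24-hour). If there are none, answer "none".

16:30–18:00

Hiro free within 09:00–18:00: 10:30–13:00, 14:00–18:00.
Beatriz ∩ Hiro: 11:00–11:30, 12:00–13:00, 16:30–18:00.
Beatriz ∩ Hiro ∩ Anders: 11:00–11:30, 12:30–13:00, 16:30–18:00.
Windows ≥ 90 min: 16:30–18:00.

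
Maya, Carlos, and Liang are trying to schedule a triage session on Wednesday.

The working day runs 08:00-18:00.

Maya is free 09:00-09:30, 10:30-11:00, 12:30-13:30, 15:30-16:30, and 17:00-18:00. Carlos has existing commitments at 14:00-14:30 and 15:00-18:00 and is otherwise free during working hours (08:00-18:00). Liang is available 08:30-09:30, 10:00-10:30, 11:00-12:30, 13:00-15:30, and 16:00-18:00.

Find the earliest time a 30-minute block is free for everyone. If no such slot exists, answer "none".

09:00

Carlos free within 08:00–18:00: 08:00–14:00, 14:30–15:00.
Maya ∩ Carlos: 09:00–09:30, 10:30–11:00, 12:30–13:30.
Maya ∩ Carlos ∩ Liang: 09:00–09:30, 13:00–13:30.
Windows ≥ 30 min: 09:00–09:30, 13:00–13:30.
Earliest such window starts at 09:00.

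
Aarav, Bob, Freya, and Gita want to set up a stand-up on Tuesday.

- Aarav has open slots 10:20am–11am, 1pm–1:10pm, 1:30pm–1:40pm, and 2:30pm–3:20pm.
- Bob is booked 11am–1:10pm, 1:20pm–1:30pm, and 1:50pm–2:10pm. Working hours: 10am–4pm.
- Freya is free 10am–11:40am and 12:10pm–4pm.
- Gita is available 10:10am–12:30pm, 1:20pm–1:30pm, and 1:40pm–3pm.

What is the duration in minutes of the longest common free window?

Bob free within 10:00–16:00: 10:00–11:00, 13:10–13:20, 13:30–13:50, 14:10–16:00.
Aarav ∩ Bob: 10:20–11:00, 13:30–13:40, 14:30–15:20.
Aarav ∩ Bob ∩ Freya: 10:20–11:00, 13:30–13:40, 14:30–15:20.
Aarav ∩ Bob ∩ Freya ∩ Gita: 10:20–11:00, 14:30–15:00.
Common window lengths: 40, 30 min; longest is 40.

40 minutes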